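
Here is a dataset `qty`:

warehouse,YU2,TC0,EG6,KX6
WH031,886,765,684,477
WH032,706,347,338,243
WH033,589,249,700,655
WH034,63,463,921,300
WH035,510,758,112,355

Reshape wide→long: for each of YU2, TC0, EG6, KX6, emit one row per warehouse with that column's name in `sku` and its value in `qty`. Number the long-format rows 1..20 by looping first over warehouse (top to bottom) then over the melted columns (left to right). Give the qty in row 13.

20 rows total (5 × 4). Row 13: index ⌊(13-1)/4⌋ = 3 into warehouse → WH034; (13-1) mod 4 = 0 into the melted columns → YU2.
So row 13 is (WH034, YU2, 63); qty = 63.

63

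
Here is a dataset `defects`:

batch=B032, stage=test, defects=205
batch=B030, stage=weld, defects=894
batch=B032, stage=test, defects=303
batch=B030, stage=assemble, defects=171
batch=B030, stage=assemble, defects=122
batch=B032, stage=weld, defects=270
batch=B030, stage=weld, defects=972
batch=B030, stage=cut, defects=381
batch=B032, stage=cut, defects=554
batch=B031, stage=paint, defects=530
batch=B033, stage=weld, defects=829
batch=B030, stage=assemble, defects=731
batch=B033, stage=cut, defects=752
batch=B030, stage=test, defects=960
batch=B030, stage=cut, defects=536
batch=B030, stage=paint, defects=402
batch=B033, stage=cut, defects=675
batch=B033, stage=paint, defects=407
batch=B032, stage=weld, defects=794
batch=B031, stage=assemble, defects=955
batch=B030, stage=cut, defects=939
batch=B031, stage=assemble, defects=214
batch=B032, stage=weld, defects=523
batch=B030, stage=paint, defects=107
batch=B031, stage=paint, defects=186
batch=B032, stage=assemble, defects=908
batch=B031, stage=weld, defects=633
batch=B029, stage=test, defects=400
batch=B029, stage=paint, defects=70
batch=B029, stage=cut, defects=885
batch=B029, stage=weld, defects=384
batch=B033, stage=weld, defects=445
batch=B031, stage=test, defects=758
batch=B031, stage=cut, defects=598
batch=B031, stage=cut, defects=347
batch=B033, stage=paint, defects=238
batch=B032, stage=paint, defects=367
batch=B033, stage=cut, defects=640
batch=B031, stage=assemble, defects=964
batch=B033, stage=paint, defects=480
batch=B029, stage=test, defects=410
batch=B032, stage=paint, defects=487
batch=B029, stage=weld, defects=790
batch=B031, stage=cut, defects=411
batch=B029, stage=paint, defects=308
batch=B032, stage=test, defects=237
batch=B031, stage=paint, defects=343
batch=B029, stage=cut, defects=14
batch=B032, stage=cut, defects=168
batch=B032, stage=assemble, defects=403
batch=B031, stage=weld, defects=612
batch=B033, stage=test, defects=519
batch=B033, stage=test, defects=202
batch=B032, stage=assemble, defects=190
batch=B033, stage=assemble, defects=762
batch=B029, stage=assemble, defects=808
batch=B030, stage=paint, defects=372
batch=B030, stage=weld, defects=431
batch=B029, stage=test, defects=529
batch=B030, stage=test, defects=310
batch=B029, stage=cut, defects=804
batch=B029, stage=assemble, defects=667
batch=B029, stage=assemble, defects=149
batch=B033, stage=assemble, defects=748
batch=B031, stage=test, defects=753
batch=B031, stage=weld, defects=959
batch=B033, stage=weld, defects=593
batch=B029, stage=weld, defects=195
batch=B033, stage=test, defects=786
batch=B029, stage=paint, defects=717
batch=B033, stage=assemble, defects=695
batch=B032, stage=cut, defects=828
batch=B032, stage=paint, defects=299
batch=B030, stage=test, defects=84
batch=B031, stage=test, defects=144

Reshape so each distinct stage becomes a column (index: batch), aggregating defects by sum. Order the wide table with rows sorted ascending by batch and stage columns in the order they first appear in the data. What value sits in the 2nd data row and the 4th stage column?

1856

With rows sorted ascending by batch, row 2 is batch=B030. stage columns in first-appearance order: test, weld, assemble, cut, paint; column 4 is cut.
Long rows with batch=B030, stage=cut: 381 + 536 + 939 = 1856.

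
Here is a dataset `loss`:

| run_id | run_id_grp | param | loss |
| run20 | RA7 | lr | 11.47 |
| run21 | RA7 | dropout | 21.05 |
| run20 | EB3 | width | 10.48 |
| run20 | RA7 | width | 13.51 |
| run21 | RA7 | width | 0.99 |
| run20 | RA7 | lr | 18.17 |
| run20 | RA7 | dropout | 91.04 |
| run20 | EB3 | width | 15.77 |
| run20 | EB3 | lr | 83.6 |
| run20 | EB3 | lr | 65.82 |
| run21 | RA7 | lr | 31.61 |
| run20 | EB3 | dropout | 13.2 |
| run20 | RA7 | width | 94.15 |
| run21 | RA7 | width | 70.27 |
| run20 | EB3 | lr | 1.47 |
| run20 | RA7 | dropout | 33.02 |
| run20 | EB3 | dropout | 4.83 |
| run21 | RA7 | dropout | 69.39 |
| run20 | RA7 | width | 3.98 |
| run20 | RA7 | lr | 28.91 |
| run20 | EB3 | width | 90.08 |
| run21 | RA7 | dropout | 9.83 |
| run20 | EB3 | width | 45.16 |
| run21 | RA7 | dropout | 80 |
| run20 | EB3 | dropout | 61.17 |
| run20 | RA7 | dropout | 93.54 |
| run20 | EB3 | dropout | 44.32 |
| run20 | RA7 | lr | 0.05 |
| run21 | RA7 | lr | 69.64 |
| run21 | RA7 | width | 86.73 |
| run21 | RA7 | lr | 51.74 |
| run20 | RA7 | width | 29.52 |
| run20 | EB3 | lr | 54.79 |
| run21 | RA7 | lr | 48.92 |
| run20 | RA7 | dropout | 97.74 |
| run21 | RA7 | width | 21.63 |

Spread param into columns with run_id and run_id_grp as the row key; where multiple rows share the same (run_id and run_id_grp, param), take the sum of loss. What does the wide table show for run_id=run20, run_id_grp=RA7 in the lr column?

58.60

Rows with run_id=run20, run_id_grp=RA7 and param=lr: loss values are 11.47, 18.17, 28.91, 0.05.
11.47 + 18.17 + 28.91 + 0.05 = 58.60.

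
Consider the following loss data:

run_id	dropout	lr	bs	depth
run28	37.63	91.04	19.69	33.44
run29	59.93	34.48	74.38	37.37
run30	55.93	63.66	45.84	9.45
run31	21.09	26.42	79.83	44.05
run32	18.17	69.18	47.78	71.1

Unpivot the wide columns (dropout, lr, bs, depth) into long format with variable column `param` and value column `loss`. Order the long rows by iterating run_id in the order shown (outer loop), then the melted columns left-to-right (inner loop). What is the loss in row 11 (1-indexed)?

45.84

20 rows total (5 × 4). Row 11: index ⌊(11-1)/4⌋ = 2 into run_id → run30; (11-1) mod 4 = 2 into the melted columns → bs.
So row 11 is (run30, bs, 45.84); loss = 45.84.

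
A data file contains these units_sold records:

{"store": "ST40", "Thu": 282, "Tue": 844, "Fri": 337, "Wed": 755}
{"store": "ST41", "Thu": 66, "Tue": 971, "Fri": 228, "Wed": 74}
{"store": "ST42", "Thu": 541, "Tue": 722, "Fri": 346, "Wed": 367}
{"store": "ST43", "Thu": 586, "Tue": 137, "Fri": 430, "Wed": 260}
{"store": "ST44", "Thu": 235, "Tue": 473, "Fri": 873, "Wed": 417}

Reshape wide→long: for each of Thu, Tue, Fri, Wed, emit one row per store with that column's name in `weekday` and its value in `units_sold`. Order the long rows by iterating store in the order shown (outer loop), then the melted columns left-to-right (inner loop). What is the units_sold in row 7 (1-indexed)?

20 rows total (5 × 4). Row 7: index ⌊(7-1)/4⌋ = 1 into store → ST41; (7-1) mod 4 = 2 into the melted columns → Fri.
So row 7 is (ST41, Fri, 228); units_sold = 228.

228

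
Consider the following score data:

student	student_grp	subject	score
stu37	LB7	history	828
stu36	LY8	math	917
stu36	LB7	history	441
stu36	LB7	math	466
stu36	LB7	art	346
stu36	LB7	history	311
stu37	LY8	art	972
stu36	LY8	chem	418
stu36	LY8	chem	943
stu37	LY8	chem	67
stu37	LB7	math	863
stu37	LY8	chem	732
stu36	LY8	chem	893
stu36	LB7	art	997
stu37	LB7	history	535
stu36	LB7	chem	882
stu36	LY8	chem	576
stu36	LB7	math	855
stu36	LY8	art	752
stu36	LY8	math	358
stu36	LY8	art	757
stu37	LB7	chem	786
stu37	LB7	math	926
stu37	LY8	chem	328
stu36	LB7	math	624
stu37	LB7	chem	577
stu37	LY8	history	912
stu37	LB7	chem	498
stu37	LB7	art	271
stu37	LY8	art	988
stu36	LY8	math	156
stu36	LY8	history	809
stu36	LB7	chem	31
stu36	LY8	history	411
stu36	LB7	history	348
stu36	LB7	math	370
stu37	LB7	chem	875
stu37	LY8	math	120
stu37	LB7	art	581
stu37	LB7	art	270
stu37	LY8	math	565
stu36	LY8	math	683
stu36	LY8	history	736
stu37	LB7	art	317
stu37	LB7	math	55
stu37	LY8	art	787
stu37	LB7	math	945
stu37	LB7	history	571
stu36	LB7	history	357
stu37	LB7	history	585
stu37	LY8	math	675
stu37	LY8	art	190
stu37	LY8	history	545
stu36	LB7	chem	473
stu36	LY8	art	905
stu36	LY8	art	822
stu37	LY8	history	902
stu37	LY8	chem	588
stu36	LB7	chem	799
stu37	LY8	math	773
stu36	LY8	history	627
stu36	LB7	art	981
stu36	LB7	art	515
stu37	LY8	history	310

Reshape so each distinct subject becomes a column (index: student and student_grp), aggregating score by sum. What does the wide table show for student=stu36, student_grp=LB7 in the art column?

Rows with student=stu36, student_grp=LB7 and subject=art: score values are 346, 997, 981, 515.
346 + 997 + 981 + 515 = 2839.

2839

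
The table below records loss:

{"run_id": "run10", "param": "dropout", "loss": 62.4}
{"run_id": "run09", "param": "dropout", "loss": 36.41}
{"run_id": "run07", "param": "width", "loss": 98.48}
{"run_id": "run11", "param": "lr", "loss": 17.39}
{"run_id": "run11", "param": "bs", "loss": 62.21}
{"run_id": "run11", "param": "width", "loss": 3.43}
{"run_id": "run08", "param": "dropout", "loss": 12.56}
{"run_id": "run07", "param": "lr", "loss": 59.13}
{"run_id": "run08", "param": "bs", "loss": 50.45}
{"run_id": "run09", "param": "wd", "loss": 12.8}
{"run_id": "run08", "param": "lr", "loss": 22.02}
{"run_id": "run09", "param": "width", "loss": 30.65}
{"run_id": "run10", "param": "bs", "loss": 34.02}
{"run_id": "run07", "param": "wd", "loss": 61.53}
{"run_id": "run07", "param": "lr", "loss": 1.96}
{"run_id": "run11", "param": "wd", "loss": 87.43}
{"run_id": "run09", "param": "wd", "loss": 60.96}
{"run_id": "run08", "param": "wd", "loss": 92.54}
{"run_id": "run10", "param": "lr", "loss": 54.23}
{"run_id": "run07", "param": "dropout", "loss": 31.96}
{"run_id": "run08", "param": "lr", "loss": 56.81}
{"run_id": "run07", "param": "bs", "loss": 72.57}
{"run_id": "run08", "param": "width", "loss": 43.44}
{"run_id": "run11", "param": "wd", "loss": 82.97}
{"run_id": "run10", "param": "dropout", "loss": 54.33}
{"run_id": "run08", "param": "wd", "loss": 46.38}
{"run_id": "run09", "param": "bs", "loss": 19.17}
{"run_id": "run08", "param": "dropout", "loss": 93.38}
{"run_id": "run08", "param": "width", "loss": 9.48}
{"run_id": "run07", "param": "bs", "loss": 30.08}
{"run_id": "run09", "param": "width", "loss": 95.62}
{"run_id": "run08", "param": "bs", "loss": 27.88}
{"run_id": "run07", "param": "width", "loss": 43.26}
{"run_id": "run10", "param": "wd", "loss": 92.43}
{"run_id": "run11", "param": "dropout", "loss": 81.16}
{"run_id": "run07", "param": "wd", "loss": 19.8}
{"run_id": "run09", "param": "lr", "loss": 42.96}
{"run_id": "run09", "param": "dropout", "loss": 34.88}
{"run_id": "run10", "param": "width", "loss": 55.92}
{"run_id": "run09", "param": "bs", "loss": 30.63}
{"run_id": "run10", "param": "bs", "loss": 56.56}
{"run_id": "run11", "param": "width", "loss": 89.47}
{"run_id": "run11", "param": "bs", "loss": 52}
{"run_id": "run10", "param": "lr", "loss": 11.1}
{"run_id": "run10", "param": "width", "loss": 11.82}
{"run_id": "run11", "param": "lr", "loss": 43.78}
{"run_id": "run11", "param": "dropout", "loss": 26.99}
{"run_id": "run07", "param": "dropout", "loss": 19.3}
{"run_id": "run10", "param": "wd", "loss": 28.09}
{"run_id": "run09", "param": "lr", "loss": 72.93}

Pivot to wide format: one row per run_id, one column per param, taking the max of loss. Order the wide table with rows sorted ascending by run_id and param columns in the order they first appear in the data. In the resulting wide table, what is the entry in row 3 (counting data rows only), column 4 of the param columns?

With rows sorted ascending by run_id, row 3 is run_id=run09. param columns in first-appearance order: dropout, width, lr, bs, wd; column 4 is bs.
Long rows with run_id=run09, param=bs: max(19.17, 30.63) = 30.63.

30.63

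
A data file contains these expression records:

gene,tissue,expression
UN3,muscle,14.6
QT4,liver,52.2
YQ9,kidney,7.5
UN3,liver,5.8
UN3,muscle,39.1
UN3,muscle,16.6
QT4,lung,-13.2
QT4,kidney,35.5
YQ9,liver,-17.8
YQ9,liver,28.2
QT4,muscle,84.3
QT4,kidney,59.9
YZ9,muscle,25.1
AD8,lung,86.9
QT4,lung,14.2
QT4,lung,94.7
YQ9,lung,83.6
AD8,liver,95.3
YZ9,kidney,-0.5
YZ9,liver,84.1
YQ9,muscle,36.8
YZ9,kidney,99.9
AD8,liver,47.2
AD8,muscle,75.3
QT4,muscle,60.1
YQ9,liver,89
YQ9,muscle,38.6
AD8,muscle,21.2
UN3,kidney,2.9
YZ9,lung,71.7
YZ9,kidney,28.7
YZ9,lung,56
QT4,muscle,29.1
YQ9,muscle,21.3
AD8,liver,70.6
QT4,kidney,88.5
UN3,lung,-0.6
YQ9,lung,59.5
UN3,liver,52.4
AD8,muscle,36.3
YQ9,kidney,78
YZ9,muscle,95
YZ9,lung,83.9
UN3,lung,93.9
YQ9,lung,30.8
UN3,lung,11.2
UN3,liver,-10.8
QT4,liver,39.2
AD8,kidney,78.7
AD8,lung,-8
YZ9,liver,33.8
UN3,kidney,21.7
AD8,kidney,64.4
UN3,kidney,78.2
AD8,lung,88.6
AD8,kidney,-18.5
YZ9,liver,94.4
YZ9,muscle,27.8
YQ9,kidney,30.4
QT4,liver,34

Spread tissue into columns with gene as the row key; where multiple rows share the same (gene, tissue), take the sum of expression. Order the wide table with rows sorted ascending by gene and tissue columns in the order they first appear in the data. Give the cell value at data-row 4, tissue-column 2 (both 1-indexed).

With rows sorted ascending by gene, row 4 is gene=YQ9. tissue columns in first-appearance order: muscle, liver, kidney, lung; column 2 is liver.
Long rows with gene=YQ9, tissue=liver: -17.8 + 28.2 + 89 = 99.4.

99.4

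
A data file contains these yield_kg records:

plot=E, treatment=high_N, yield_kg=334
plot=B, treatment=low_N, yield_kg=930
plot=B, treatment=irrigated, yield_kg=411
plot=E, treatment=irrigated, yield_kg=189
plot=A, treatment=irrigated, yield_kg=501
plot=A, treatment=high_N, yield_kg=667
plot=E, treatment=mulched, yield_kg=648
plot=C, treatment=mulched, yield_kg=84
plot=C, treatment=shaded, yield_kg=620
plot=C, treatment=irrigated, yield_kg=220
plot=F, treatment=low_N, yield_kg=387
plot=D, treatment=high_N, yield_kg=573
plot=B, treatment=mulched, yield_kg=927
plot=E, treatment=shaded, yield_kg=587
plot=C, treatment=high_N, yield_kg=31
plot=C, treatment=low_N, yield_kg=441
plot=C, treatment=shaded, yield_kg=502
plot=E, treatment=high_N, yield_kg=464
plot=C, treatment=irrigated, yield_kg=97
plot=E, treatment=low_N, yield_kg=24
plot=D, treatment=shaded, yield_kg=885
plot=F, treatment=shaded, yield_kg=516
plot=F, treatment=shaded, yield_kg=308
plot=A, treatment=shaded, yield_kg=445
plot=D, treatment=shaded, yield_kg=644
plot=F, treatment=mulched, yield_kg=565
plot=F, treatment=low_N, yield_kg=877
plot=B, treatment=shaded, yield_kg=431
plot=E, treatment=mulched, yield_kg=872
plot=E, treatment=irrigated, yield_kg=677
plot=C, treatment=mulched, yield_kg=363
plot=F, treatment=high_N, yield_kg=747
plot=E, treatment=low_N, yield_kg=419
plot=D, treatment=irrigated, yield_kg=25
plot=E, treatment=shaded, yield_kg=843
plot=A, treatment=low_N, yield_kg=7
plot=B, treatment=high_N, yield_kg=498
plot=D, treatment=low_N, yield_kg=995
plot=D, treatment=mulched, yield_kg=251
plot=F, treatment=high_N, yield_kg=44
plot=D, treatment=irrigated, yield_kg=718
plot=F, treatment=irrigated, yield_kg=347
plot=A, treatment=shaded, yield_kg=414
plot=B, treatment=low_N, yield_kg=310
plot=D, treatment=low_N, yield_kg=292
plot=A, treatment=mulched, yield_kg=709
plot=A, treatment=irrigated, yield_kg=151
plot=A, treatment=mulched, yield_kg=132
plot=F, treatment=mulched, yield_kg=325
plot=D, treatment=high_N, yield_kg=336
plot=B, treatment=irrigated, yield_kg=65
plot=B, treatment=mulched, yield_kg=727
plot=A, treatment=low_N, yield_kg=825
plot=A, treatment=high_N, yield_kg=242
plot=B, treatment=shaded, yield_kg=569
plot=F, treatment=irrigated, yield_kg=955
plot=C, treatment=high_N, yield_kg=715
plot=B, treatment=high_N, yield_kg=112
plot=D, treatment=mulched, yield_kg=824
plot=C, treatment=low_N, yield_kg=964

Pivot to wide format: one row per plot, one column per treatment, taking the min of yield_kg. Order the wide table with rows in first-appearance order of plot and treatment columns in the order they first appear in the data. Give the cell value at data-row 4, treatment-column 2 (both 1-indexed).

With rows in first-appearance order of plot, row 4 is plot=C. treatment columns in first-appearance order: high_N, low_N, irrigated, mulched, shaded; column 2 is low_N.
Long rows with plot=C, treatment=low_N: min(441, 964) = 441.

441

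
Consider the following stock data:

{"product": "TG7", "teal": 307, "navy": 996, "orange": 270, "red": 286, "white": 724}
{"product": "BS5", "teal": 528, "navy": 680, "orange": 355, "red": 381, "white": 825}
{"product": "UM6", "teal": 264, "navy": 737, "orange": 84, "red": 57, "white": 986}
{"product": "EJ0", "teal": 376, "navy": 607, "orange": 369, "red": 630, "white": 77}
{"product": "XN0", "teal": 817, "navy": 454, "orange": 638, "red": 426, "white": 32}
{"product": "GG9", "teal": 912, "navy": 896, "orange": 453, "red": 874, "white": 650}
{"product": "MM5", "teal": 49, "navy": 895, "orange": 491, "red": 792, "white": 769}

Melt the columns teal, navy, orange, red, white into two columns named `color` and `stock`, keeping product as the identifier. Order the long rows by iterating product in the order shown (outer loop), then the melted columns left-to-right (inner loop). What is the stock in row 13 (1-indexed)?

35 rows total (7 × 5). Row 13: index ⌊(13-1)/5⌋ = 2 into product → UM6; (13-1) mod 5 = 2 into the melted columns → orange.
So row 13 is (UM6, orange, 84); stock = 84.

84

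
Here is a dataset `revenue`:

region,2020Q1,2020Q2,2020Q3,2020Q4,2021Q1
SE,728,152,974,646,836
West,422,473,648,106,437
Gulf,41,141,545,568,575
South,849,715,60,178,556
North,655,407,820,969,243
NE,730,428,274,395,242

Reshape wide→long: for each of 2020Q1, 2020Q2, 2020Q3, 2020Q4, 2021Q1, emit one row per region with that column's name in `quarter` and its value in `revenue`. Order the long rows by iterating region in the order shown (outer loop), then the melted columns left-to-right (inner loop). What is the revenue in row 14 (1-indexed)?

30 rows total (6 × 5). Row 14: index ⌊(14-1)/5⌋ = 2 into region → Gulf; (14-1) mod 5 = 3 into the melted columns → 2020Q4.
So row 14 is (Gulf, 2020Q4, 568); revenue = 568.

568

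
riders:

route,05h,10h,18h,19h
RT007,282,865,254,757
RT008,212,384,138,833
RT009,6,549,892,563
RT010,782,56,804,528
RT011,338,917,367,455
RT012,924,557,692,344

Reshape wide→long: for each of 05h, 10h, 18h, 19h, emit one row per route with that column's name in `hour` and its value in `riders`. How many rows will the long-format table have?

24

6 route values × 4 melted columns = 24 rows.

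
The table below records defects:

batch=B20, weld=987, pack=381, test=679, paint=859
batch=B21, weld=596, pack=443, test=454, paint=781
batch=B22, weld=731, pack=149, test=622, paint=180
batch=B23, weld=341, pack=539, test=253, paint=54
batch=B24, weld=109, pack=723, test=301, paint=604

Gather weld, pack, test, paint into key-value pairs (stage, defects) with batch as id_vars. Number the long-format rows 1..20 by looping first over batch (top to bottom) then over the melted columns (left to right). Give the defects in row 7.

20 rows total (5 × 4). Row 7: index ⌊(7-1)/4⌋ = 1 into batch → B21; (7-1) mod 4 = 2 into the melted columns → test.
So row 7 is (B21, test, 454); defects = 454.

454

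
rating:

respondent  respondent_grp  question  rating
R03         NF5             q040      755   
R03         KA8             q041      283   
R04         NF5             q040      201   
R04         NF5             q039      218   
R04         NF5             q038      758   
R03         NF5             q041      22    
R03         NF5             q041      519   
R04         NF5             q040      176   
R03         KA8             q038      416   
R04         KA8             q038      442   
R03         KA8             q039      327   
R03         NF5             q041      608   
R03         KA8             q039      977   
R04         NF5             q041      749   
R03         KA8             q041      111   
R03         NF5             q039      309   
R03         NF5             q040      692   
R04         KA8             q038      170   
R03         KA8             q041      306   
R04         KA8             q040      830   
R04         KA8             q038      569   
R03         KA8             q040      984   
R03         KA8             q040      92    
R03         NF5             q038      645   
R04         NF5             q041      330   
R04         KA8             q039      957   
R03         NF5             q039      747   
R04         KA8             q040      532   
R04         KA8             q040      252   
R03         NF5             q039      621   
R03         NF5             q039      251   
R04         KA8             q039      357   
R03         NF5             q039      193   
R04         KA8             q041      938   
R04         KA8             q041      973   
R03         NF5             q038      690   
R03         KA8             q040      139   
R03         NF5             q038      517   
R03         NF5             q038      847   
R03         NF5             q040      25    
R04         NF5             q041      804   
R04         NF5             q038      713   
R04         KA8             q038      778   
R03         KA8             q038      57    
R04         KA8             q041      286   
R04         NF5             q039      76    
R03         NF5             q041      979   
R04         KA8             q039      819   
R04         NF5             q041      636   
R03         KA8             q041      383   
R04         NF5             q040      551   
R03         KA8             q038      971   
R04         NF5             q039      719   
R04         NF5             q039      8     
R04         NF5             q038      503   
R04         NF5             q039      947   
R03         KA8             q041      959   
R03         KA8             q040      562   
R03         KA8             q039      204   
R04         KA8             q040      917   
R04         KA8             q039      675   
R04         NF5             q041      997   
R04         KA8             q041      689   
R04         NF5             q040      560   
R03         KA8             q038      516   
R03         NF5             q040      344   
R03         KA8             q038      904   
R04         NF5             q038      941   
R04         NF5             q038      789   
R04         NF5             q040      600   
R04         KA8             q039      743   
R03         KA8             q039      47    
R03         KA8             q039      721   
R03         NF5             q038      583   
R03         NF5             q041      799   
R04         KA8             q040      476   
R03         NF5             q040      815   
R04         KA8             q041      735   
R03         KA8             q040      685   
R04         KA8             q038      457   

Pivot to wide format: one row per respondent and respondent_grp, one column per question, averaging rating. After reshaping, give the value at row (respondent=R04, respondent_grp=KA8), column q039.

710.20

Rows with respondent=R04, respondent_grp=KA8 and question=q039: rating values are 957, 357, 819, 675, 743.
(957 + 357 + 819 + 675 + 743) / 5 = 710.20.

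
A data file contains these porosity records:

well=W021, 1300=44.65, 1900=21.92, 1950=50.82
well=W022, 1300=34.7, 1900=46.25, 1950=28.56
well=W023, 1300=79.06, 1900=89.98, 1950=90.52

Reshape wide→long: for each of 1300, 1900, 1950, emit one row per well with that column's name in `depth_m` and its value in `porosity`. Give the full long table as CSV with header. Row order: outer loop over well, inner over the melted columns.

Each (well, column) pair becomes one row: 3 × 3 = 9 rows.
For example, (W021, 1300) → porosity=44.65.

well,depth_m,porosity
W021,1300,44.65
W021,1900,21.92
W021,1950,50.82
W022,1300,34.7
W022,1900,46.25
W022,1950,28.56
W023,1300,79.06
W023,1900,89.98
W023,1950,90.52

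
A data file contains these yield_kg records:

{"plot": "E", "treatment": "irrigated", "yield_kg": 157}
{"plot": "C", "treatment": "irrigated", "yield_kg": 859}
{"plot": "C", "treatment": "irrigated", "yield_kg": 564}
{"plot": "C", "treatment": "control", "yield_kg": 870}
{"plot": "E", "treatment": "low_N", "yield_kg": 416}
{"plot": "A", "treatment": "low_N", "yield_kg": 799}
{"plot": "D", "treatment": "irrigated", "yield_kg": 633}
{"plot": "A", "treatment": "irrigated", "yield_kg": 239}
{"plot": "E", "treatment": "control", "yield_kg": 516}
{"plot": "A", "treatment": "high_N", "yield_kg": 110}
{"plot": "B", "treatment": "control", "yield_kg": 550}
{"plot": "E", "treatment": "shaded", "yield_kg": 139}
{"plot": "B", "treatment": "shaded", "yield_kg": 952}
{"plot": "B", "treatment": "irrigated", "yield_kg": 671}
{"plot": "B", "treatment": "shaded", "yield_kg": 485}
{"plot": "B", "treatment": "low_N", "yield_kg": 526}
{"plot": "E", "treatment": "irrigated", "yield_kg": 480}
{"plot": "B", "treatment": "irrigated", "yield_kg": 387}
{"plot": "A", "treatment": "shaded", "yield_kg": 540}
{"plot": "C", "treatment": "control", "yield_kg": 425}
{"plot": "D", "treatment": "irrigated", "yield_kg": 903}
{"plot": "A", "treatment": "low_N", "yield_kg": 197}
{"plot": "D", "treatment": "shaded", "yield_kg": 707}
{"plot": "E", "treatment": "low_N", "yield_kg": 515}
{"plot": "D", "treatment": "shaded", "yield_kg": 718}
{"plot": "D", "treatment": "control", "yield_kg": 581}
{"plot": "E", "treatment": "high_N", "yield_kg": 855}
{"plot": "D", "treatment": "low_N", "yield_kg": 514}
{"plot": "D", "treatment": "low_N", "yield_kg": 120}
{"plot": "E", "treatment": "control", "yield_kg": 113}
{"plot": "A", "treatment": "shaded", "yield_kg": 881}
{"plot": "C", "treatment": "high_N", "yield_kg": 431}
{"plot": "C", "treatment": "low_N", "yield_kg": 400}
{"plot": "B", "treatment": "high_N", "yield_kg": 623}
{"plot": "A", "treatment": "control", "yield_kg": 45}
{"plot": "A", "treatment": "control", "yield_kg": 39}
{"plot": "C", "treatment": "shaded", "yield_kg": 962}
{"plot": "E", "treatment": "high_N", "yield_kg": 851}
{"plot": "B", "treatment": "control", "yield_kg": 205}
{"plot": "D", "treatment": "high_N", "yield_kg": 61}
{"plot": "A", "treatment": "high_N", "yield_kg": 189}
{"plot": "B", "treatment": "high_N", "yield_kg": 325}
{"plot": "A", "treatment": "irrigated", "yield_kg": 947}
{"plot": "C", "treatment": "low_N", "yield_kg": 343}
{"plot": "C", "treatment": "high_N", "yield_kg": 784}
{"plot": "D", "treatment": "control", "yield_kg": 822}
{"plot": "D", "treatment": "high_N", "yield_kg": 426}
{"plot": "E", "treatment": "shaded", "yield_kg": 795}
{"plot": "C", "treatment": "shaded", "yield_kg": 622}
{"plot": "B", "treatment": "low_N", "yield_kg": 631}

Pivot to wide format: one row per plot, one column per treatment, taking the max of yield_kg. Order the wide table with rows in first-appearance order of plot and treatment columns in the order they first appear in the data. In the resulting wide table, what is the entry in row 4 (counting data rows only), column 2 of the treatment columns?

822

With rows in first-appearance order of plot, row 4 is plot=D. treatment columns in first-appearance order: irrigated, control, low_N, high_N, shaded; column 2 is control.
Long rows with plot=D, treatment=control: max(581, 822) = 822.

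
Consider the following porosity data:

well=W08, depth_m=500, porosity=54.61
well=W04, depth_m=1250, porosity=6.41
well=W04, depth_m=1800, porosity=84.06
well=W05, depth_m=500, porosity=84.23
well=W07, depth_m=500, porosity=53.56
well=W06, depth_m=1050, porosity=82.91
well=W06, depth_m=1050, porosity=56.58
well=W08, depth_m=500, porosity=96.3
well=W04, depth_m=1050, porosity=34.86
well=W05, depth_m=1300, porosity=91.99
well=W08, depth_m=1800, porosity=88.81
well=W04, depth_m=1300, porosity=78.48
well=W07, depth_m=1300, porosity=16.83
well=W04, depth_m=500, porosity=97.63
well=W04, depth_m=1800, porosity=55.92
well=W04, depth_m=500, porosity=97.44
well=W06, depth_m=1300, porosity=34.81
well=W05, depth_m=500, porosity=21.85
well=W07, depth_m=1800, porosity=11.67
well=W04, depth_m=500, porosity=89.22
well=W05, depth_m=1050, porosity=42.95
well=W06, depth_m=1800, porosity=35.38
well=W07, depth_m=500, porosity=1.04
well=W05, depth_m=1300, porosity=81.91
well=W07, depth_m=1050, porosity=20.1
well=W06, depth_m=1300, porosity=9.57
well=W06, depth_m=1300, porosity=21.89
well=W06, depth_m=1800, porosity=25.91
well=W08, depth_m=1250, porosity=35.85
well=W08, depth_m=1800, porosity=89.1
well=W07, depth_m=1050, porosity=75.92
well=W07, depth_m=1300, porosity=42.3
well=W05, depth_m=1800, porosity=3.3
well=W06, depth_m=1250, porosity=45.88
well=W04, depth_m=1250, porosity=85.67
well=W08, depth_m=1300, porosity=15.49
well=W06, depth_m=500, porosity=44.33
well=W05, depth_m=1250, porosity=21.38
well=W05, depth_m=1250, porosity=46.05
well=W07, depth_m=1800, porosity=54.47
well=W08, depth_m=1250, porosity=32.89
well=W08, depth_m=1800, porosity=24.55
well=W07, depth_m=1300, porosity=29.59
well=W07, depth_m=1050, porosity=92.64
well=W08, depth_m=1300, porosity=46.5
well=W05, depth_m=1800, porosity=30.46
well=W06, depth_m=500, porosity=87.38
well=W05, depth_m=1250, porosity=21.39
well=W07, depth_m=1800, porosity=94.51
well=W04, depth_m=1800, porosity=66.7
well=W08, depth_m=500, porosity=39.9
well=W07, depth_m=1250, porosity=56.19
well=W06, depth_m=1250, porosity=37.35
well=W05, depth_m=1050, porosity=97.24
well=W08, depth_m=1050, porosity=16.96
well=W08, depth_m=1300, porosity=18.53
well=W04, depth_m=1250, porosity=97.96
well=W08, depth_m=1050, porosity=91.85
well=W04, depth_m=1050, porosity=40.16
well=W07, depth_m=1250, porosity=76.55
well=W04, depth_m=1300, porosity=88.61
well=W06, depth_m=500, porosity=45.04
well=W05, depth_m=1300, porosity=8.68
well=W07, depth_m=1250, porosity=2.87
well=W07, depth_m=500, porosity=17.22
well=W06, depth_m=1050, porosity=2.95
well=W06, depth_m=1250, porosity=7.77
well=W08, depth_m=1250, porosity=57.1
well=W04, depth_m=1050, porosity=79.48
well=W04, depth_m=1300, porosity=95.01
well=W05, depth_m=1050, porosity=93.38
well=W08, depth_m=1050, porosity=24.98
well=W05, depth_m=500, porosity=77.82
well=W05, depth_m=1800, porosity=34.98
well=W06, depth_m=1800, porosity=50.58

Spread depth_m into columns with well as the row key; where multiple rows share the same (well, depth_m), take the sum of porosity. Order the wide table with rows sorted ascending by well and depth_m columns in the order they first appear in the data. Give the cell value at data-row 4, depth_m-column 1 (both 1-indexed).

With rows sorted ascending by well, row 4 is well=W07. depth_m columns in first-appearance order: 500, 1250, 1800, 1050, 1300; column 1 is 500.
Long rows with well=W07, depth_m=500: 53.56 + 1.04 + 17.22 = 71.82.

71.82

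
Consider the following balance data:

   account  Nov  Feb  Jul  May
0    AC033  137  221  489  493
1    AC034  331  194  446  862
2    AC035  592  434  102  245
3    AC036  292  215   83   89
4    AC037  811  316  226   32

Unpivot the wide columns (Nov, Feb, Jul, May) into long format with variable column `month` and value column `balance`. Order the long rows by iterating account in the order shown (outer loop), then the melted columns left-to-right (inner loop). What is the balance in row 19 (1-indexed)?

20 rows total (5 × 4). Row 19: index ⌊(19-1)/4⌋ = 4 into account → AC037; (19-1) mod 4 = 2 into the melted columns → Jul.
So row 19 is (AC037, Jul, 226); balance = 226.

226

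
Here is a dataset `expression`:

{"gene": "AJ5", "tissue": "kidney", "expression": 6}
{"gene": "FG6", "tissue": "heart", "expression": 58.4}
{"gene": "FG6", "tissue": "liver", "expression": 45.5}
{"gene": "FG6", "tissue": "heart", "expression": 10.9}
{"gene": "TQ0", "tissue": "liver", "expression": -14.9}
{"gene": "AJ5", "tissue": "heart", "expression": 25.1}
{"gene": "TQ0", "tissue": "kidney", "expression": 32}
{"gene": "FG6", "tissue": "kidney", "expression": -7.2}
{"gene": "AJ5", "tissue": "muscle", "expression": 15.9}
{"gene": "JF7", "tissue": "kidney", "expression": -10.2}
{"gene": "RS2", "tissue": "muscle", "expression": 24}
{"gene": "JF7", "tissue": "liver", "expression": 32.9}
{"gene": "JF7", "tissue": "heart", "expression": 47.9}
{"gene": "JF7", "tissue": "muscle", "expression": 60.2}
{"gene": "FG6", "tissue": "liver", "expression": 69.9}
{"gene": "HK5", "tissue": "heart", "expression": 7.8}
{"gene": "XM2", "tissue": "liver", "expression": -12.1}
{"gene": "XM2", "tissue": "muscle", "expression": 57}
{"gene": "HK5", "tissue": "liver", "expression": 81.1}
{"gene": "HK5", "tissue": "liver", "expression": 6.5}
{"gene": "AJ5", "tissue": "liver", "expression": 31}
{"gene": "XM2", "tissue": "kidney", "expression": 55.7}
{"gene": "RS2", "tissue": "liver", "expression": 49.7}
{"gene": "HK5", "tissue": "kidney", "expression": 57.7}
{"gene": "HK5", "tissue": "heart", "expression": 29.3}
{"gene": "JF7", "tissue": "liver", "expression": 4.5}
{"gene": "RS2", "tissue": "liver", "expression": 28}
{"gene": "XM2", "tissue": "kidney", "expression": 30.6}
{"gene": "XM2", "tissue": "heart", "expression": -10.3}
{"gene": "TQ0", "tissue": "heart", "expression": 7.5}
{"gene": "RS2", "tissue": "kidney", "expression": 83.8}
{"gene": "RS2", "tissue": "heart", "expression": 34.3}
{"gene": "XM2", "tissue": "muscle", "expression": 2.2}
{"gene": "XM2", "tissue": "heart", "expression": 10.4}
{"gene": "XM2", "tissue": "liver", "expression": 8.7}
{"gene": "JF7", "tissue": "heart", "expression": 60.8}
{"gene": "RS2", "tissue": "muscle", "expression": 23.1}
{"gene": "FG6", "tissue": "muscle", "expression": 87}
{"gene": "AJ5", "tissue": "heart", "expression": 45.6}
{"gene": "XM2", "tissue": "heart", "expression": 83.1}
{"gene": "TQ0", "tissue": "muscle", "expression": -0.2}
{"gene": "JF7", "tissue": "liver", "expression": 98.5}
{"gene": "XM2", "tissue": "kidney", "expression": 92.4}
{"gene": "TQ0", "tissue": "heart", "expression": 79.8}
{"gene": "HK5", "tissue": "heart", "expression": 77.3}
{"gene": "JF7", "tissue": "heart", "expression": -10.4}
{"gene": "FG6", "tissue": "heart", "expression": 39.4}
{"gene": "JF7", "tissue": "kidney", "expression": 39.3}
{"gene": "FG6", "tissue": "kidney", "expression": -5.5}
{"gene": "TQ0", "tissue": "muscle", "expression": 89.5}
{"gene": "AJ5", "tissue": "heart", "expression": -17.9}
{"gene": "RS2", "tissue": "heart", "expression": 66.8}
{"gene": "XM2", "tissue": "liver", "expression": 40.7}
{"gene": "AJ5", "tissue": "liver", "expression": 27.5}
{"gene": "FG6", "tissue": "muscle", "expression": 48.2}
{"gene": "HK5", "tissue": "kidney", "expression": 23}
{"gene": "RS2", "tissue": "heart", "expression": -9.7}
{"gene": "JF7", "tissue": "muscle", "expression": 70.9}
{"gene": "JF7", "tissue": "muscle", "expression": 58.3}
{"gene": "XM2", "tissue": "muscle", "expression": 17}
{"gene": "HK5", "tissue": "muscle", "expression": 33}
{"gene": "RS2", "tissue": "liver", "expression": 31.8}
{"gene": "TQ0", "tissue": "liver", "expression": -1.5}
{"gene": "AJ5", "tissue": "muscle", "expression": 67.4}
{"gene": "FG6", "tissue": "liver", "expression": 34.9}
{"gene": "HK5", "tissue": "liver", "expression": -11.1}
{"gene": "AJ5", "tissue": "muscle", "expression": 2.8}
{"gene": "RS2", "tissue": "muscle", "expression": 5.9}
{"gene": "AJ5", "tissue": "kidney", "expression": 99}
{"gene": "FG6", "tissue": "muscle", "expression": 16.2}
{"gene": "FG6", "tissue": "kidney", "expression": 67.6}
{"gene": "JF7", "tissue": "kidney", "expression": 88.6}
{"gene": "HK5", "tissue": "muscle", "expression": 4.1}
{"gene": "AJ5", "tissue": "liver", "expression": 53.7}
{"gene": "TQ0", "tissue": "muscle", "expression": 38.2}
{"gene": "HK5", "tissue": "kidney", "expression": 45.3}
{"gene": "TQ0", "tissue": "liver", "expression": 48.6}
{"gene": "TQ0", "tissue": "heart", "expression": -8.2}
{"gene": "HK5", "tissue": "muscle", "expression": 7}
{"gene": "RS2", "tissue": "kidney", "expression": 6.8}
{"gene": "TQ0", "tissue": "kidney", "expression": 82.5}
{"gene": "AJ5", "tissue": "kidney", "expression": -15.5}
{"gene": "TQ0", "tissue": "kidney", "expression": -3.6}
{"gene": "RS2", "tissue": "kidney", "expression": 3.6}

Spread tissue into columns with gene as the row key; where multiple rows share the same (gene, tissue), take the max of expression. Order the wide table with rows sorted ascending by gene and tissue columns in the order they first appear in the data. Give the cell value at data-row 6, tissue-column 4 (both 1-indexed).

89.5

With rows sorted ascending by gene, row 6 is gene=TQ0. tissue columns in first-appearance order: kidney, heart, liver, muscle; column 4 is muscle.
Long rows with gene=TQ0, tissue=muscle: max(-0.2, 89.5, 38.2) = 89.5.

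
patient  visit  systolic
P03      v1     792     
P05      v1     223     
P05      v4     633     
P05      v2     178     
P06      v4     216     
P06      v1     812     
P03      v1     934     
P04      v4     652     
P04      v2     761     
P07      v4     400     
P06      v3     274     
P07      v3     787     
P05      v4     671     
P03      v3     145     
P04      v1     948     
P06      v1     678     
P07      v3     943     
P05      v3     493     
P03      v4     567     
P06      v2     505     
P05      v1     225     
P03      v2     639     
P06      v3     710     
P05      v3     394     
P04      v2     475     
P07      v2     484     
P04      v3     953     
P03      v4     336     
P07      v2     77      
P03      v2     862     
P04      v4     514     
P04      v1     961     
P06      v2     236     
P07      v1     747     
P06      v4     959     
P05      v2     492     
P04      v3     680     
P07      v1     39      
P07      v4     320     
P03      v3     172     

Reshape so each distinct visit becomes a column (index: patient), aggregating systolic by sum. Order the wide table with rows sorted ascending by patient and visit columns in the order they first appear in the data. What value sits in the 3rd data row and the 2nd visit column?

With rows sorted ascending by patient, row 3 is patient=P05. visit columns in first-appearance order: v1, v4, v2, v3; column 2 is v4.
Long rows with patient=P05, visit=v4: 633 + 671 = 1304.

1304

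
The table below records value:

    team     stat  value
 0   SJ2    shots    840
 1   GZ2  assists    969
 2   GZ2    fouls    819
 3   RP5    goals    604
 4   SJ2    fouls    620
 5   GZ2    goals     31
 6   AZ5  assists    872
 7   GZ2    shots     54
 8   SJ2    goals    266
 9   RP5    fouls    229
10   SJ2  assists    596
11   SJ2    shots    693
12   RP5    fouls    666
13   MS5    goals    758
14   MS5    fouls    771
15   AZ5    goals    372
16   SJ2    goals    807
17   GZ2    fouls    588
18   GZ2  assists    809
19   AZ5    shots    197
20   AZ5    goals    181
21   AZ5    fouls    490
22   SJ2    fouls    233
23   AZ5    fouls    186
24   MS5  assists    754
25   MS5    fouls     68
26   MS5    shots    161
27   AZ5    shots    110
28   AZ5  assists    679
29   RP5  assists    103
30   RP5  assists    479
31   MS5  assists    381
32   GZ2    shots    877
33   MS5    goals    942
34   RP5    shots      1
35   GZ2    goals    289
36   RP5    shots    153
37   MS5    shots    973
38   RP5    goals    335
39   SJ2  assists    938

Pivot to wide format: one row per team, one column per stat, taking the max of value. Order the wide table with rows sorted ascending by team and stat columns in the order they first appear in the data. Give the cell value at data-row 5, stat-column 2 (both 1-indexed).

With rows sorted ascending by team, row 5 is team=SJ2. stat columns in first-appearance order: shots, assists, fouls, goals; column 2 is assists.
Long rows with team=SJ2, stat=assists: max(596, 938) = 938.

938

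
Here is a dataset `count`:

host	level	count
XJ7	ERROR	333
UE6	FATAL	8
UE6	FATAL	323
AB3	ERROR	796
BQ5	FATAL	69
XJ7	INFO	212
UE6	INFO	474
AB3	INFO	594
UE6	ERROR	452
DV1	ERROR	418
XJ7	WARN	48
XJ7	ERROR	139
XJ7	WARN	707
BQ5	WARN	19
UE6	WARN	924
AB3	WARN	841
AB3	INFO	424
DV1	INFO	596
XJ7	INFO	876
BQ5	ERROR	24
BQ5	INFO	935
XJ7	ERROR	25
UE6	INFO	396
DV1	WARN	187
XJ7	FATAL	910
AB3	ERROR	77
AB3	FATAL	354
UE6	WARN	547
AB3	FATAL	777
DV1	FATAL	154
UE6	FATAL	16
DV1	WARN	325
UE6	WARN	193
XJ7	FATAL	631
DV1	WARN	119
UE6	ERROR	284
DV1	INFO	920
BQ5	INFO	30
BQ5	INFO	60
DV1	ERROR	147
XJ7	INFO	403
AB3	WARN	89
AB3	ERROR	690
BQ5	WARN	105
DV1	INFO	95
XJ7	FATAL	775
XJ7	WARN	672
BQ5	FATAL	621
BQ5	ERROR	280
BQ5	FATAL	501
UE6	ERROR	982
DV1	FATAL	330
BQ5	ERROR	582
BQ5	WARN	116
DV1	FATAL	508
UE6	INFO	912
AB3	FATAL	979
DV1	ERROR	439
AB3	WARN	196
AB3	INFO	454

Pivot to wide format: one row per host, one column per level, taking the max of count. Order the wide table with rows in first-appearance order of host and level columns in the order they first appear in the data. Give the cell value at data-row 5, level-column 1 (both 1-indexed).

With rows in first-appearance order of host, row 5 is host=DV1. level columns in first-appearance order: ERROR, FATAL, INFO, WARN; column 1 is ERROR.
Long rows with host=DV1, level=ERROR: max(418, 147, 439) = 439.

439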